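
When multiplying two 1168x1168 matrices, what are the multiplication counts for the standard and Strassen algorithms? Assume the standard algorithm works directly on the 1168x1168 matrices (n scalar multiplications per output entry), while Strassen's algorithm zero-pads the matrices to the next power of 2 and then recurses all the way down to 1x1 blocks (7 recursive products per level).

Matrix multiplication for 1168x1168 matrices:

Strassen's algorithm requires power-of-2 dimensions. Pad 1168x1168 to 2048x2048 (next power of 2).

Standard algorithm: 1168^3 = 1593413632 multiplications
Strassen's algorithm: 7^(log2(2048)) = 7^11 = 1977326743 multiplications
Difference: 1593413632 - 1977326743 = -383913111 (Strassen uses MORE here due to padding overhead — for small or just-over-power-of-2 n, padding can outweigh the per-level savings)

Standard: 1593413632 multiplications (1168^3). Strassen: 1977326743 multiplications (7^11, after padding to 2048x2048). Strassen reduces 8 recursive multiplications to 7 at each level.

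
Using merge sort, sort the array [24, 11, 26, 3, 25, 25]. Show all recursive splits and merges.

Merge sort trace:

Split: [24, 11, 26, 3, 25, 25] -> [24, 11, 26] and [3, 25, 25]
  Split: [24, 11, 26] -> [24] and [11, 26]
    Split: [11, 26] -> [11] and [26]
    Merge: [11] + [26] -> [11, 26]
  Merge: [24] + [11, 26] -> [11, 24, 26]
  Split: [3, 25, 25] -> [3] and [25, 25]
    Split: [25, 25] -> [25] and [25]
    Merge: [25] + [25] -> [25, 25]
  Merge: [3] + [25, 25] -> [3, 25, 25]
Merge: [11, 24, 26] + [3, 25, 25] -> [3, 11, 24, 25, 25, 26]

Final sorted array: [3, 11, 24, 25, 25, 26]

The merge sort proceeds by recursively splitting the array and merging sorted halves.
After all merges, the sorted array is [3, 11, 24, 25, 25, 26].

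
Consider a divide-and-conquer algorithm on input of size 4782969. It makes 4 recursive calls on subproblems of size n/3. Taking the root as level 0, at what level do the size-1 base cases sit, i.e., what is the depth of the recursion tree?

For divide and conquer with division factor 3:

Problem sizes at each level:
Level 0: 4782969
Level 1: 1594323
Level 2: 531441
Level 3: 177147
Level 4: 59049
Level 5: 19683
Level 6: 6561
Level 7: 2187
Level 8: 729
Level 9: 243
Level 10: 81
Level 11: 27
Level 12: 9
Level 13: 3
Level 14: 1

The root is level 0 and the size-1 base case is level 14 (the tree spans levels 0 through 14, i.e. 15 levels counting the root), so the depth is the number of divisions: log_3(4782969) = 14

The recursion tree depth is log_3(4782969) = 14. At each level, the problem size is divided by 3, so it takes 14 divisions to reduce to a base case of size 1. The algorithm makes 4 recursive calls at each level.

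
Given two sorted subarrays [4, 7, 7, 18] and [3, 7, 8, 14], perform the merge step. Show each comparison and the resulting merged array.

Merging process:

Compare 4 vs 3: take 3 from right. Merged: [3]
Compare 4 vs 7: take 4 from left. Merged: [3, 4]
Compare 7 vs 7: take 7 from left. Merged: [3, 4, 7]
Compare 7 vs 7: take 7 from left. Merged: [3, 4, 7, 7]
Compare 18 vs 7: take 7 from right. Merged: [3, 4, 7, 7, 7]
Compare 18 vs 8: take 8 from right. Merged: [3, 4, 7, 7, 7, 8]
Compare 18 vs 14: take 14 from right. Merged: [3, 4, 7, 7, 7, 8, 14]
Append remaining from left: [18]. Merged: [3, 4, 7, 7, 7, 8, 14, 18]

Final merged array: [3, 4, 7, 7, 7, 8, 14, 18]
Total comparisons: 7

The merged array is [3, 4, 7, 7, 7, 8, 14, 18], requiring 7 comparisons. The merge step runs in O(n) time where n is the total number of elements.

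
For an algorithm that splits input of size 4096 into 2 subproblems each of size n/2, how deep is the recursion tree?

For divide and conquer with division factor 2:

Problem sizes at each level:
Level 0: 4096
Level 1: 2048
Level 2: 1024
Level 3: 512
Level 4: 256
Level 5: 128
Level 6: 64
Level 7: 32
Level 8: 16
Level 9: 8
Level 10: 4
Level 11: 2
Level 12: 1

The root is level 0 and the size-1 base case is level 12 (the tree spans levels 0 through 12, i.e. 13 levels counting the root), so the depth is the number of divisions: log_2(4096) = 12

The recursion tree depth is log_2(4096) = 12. At each level, the problem size is divided by 2, so it takes 12 divisions to reduce to a base case of size 1. The algorithm makes 2 recursive calls at each level.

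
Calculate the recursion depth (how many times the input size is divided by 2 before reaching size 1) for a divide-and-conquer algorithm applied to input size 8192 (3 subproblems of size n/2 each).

For divide and conquer with division factor 2:

Problem sizes at each level:
Level 0: 8192
Level 1: 4096
Level 2: 2048
Level 3: 1024
Level 4: 512
Level 5: 256
Level 6: 128
Level 7: 64
Level 8: 32
Level 9: 16
Level 10: 8
Level 11: 4
Level 12: 2
Level 13: 1

The root is level 0 and the size-1 base case is level 13 (the tree spans levels 0 through 13, i.e. 14 levels counting the root), so the depth is the number of divisions: log_2(8192) = 13

The recursion tree depth is log_2(8192) = 13. At each level, the problem size is divided by 2, so it takes 13 divisions to reduce to a base case of size 1. The algorithm makes 3 recursive calls at each level.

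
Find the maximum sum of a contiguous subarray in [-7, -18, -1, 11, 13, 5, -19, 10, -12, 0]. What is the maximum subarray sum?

Using Kadane's algorithm on [-7, -18, -1, 11, 13, 5, -19, 10, -12, 0]:

Scanning through the array:
Position 1 (value -18): max_ending_here = -18, max_so_far = -7
Position 2 (value -1): max_ending_here = -1, max_so_far = -1
Position 3 (value 11): max_ending_here = 11, max_so_far = 11
Position 4 (value 13): max_ending_here = 24, max_so_far = 24
Position 5 (value 5): max_ending_here = 29, max_so_far = 29
Position 6 (value -19): max_ending_here = 10, max_so_far = 29
Position 7 (value 10): max_ending_here = 20, max_so_far = 29
Position 8 (value -12): max_ending_here = 8, max_so_far = 29
Position 9 (value 0): max_ending_here = 8, max_so_far = 29

Maximum subarray: [11, 13, 5]
Maximum sum: 29

The maximum subarray is [11, 13, 5] with sum 29. This subarray runs from index 3 to index 5.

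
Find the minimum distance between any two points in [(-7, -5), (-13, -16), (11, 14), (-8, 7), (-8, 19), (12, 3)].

Computing all pairwise distances among 6 points:

d((-7, -5), (-13, -16)) = 12.53
d((-7, -5), (11, 14)) = 26.1725
d((-7, -5), (-8, 7)) = 12.0416
d((-7, -5), (-8, 19)) = 24.0208
d((-7, -5), (12, 3)) = 20.6155
d((-13, -16), (11, 14)) = 38.4187
d((-13, -16), (-8, 7)) = 23.5372
d((-13, -16), (-8, 19)) = 35.3553
d((-13, -16), (12, 3)) = 31.4006
d((11, 14), (-8, 7)) = 20.2485
d((11, 14), (-8, 19)) = 19.6469
d((11, 14), (12, 3)) = 11.0454 <-- minimum
d((-8, 7), (-8, 19)) = 12.0
d((-8, 7), (12, 3)) = 20.3961
d((-8, 19), (12, 3)) = 25.6125

Closest pair: (11, 14) and (12, 3) with distance 11.0454

The closest pair is (11, 14) and (12, 3) with Euclidean distance 11.0454. For 6 points, brute-force pairwise comparison is shown above. For large n, the divide-and-conquer algorithm (sort by x, recurse on halves, check the dividing strip) achieves O(n log n).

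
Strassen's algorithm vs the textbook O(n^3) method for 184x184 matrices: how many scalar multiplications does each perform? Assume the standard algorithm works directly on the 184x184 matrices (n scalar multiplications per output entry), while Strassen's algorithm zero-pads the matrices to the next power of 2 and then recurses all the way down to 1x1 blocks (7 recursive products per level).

Matrix multiplication for 184x184 matrices:

Strassen's algorithm requires power-of-2 dimensions. Pad 184x184 to 256x256 (next power of 2).

Standard algorithm: 184^3 = 6229504 multiplications
Strassen's algorithm: 7^(log2(256)) = 7^8 = 5764801 multiplications
Savings: 6229504 - 5764801 = 464703 multiplications

Standard: 6229504 multiplications (184^3). Strassen: 5764801 multiplications (7^8, after padding to 256x256). Strassen reduces 8 recursive multiplications to 7 at each level.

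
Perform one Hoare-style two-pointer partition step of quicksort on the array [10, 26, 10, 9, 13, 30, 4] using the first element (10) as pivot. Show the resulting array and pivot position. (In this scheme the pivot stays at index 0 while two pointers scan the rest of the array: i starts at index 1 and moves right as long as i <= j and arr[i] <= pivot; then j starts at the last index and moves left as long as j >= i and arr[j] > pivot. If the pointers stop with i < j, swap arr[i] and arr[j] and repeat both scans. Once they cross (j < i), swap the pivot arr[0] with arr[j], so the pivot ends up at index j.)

Hoare-style two-pointer partition with pivot = 10:

Initial array: [10, 26, 10, 9, 13, 30, 4]

Pointers start at i = 1, j = 6.
i stops at index 1 (arr[1]=26 > 10), j stops at index 6 (arr[6]=4 <= 10): swap arr[1] and arr[6], array becomes [10, 4, 10, 9, 13, 30, 26]
i ends at 4, j ends at 3: the pointers have crossed (j < i), so scanning stops.

Swap pivot arr[0] with arr[3] to place pivot at position 3: [9, 4, 10, 10, 13, 30, 26]
Pivot position: 3

After partitioning with pivot 10, the array becomes [9, 4, 10, 10, 13, 30, 26]. The pivot is placed at index 3. All elements to the left of the pivot are <= 10, and all elements to the right are > 10.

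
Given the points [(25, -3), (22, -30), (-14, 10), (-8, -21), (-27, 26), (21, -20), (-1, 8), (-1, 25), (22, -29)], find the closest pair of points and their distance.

Computing all pairwise distances among 9 points:

d((25, -3), (22, -30)) = 27.1662
d((25, -3), (-14, 10)) = 41.1096
d((25, -3), (-8, -21)) = 37.5899
d((25, -3), (-27, 26)) = 59.5399
d((25, -3), (21, -20)) = 17.4642
d((25, -3), (-1, 8)) = 28.2312
d((25, -3), (-1, 25)) = 38.2099
d((25, -3), (22, -29)) = 26.1725
d((22, -30), (-14, 10)) = 53.8145
d((22, -30), (-8, -21)) = 31.3209
d((22, -30), (-27, 26)) = 74.411
d((22, -30), (21, -20)) = 10.0499
d((22, -30), (-1, 8)) = 44.4185
d((22, -30), (-1, 25)) = 59.6154
d((22, -30), (22, -29)) = 1.0 <-- minimum
d((-14, 10), (-8, -21)) = 31.5753
d((-14, 10), (-27, 26)) = 20.6155
d((-14, 10), (21, -20)) = 46.0977
d((-14, 10), (-1, 8)) = 13.1529
d((-14, 10), (-1, 25)) = 19.8494
d((-14, 10), (22, -29)) = 53.0754
d((-8, -21), (-27, 26)) = 50.6952
d((-8, -21), (21, -20)) = 29.0172
d((-8, -21), (-1, 8)) = 29.8329
d((-8, -21), (-1, 25)) = 46.5296
d((-8, -21), (22, -29)) = 31.0483
d((-27, 26), (21, -20)) = 66.4831
d((-27, 26), (-1, 8)) = 31.6228
d((-27, 26), (-1, 25)) = 26.0192
d((-27, 26), (22, -29)) = 73.6614
d((21, -20), (-1, 8)) = 35.609
d((21, -20), (-1, 25)) = 50.0899
d((21, -20), (22, -29)) = 9.0554
d((-1, 8), (-1, 25)) = 17.0
d((-1, 8), (22, -29)) = 43.566
d((-1, 25), (22, -29)) = 58.6941

Closest pair: (22, -30) and (22, -29) with distance 1.0

The closest pair is (22, -30) and (22, -29) with Euclidean distance 1.0. For 9 points, brute-force pairwise comparison is shown above. For large n, the divide-and-conquer algorithm (sort by x, recurse on halves, check the dividing strip) achieves O(n log n).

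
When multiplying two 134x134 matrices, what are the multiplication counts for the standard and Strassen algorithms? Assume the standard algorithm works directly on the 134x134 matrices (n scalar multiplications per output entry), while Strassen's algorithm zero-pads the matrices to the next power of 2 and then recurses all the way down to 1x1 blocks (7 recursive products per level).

Matrix multiplication for 134x134 matrices:

Strassen's algorithm requires power-of-2 dimensions. Pad 134x134 to 256x256 (next power of 2).

Standard algorithm: 134^3 = 2406104 multiplications
Strassen's algorithm: 7^(log2(256)) = 7^8 = 5764801 multiplications
Difference: 2406104 - 5764801 = -3358697 (Strassen uses MORE here due to padding overhead — for small or just-over-power-of-2 n, padding can outweigh the per-level savings)

Standard: 2406104 multiplications (134^3). Strassen: 5764801 multiplications (7^8, after padding to 256x256). Strassen reduces 8 recursive multiplications to 7 at each level.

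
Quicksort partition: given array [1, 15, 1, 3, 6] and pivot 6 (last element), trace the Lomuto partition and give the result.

Lomuto partition with pivot = 6:

Initial array: [1, 15, 1, 3, 6]

arr[0]=1 <= 6: swap with position 0, array becomes [1, 15, 1, 3, 6]
arr[1]=15 > 6: no swap
arr[2]=1 <= 6: swap with position 1, array becomes [1, 1, 15, 3, 6]
arr[3]=3 <= 6: swap with position 2, array becomes [1, 1, 3, 15, 6]

Place pivot at position 3: [1, 1, 3, 6, 15]
Pivot position: 3

After partitioning with pivot 6, the array becomes [1, 1, 3, 6, 15]. The pivot is placed at index 3. All elements to the left of the pivot are <= 6, and all elements to the right are > 6.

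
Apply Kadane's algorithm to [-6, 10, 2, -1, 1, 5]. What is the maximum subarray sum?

Using Kadane's algorithm on [-6, 10, 2, -1, 1, 5]:

Scanning through the array:
Position 1 (value 10): max_ending_here = 10, max_so_far = 10
Position 2 (value 2): max_ending_here = 12, max_so_far = 12
Position 3 (value -1): max_ending_here = 11, max_so_far = 12
Position 4 (value 1): max_ending_here = 12, max_so_far = 12
Position 5 (value 5): max_ending_here = 17, max_so_far = 17

Maximum subarray: [10, 2, -1, 1, 5]
Maximum sum: 17

The maximum subarray is [10, 2, -1, 1, 5] with sum 17. This subarray runs from index 1 to index 5.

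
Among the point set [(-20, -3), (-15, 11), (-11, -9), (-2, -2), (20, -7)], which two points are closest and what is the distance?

Computing all pairwise distances among 5 points:

d((-20, -3), (-15, 11)) = 14.8661
d((-20, -3), (-11, -9)) = 10.8167 <-- minimum
d((-20, -3), (-2, -2)) = 18.0278
d((-20, -3), (20, -7)) = 40.1995
d((-15, 11), (-11, -9)) = 20.3961
d((-15, 11), (-2, -2)) = 18.3848
d((-15, 11), (20, -7)) = 39.3573
d((-11, -9), (-2, -2)) = 11.4018
d((-11, -9), (20, -7)) = 31.0644
d((-2, -2), (20, -7)) = 22.561

Closest pair: (-20, -3) and (-11, -9) with distance 10.8167

The closest pair is (-20, -3) and (-11, -9) with Euclidean distance 10.8167. For 5 points, brute-force pairwise comparison is shown above. For large n, the divide-and-conquer algorithm (sort by x, recurse on halves, check the dividing strip) achieves O(n log n).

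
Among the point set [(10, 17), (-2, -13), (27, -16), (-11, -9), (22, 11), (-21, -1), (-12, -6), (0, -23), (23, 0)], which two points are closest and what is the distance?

Computing all pairwise distances among 9 points:

d((10, 17), (-2, -13)) = 32.311
d((10, 17), (27, -16)) = 37.1214
d((10, 17), (-11, -9)) = 33.4215
d((10, 17), (22, 11)) = 13.4164
d((10, 17), (-21, -1)) = 35.8469
d((10, 17), (-12, -6)) = 31.8277
d((10, 17), (0, -23)) = 41.2311
d((10, 17), (23, 0)) = 21.4009
d((-2, -13), (27, -16)) = 29.1548
d((-2, -13), (-11, -9)) = 9.8489
d((-2, -13), (22, 11)) = 33.9411
d((-2, -13), (-21, -1)) = 22.4722
d((-2, -13), (-12, -6)) = 12.2066
d((-2, -13), (0, -23)) = 10.198
d((-2, -13), (23, 0)) = 28.178
d((27, -16), (-11, -9)) = 38.6394
d((27, -16), (22, 11)) = 27.4591
d((27, -16), (-21, -1)) = 50.2892
d((27, -16), (-12, -6)) = 40.2616
d((27, -16), (0, -23)) = 27.8927
d((27, -16), (23, 0)) = 16.4924
d((-11, -9), (22, 11)) = 38.5876
d((-11, -9), (-21, -1)) = 12.8062
d((-11, -9), (-12, -6)) = 3.1623 <-- minimum
d((-11, -9), (0, -23)) = 17.8045
d((-11, -9), (23, 0)) = 35.171
d((22, 11), (-21, -1)) = 44.643
d((22, 11), (-12, -6)) = 38.0132
d((22, 11), (0, -23)) = 40.4969
d((22, 11), (23, 0)) = 11.0454
d((-21, -1), (-12, -6)) = 10.2956
d((-21, -1), (0, -23)) = 30.4138
d((-21, -1), (23, 0)) = 44.0114
d((-12, -6), (0, -23)) = 20.8087
d((-12, -6), (23, 0)) = 35.5106
d((0, -23), (23, 0)) = 32.5269

Closest pair: (-11, -9) and (-12, -6) with distance 3.1623

The closest pair is (-11, -9) and (-12, -6) with Euclidean distance 3.1623. For 9 points, brute-force pairwise comparison is shown above. For large n, the divide-and-conquer algorithm (sort by x, recurse on halves, check the dividing strip) achieves O(n log n).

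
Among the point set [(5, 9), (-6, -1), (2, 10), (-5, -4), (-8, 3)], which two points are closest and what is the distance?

Computing all pairwise distances among 5 points:

d((5, 9), (-6, -1)) = 14.8661
d((5, 9), (2, 10)) = 3.1623 <-- minimum
d((5, 9), (-5, -4)) = 16.4012
d((5, 9), (-8, 3)) = 14.3178
d((-6, -1), (2, 10)) = 13.6015
d((-6, -1), (-5, -4)) = 3.1623 <-- minimum
d((-6, -1), (-8, 3)) = 4.4721
d((2, 10), (-5, -4)) = 15.6525
d((2, 10), (-8, 3)) = 12.2066
d((-5, -4), (-8, 3)) = 7.6158

Minimum distance: 3.1623 (tie among 2 pairs: (5, 9) and (2, 10); (-6, -1) and (-5, -4))

The minimum Euclidean distance is 3.1623. There is a tie: 2 pairs achieve this minimum — (5, 9) and (2, 10); (-6, -1) and (-5, -4). Any of these is a valid closest pair. For 5 points, brute-force pairwise comparison is shown above. For large n, the divide-and-conquer algorithm (sort by x, recurse on halves, check the dividing strip) achieves O(n log n).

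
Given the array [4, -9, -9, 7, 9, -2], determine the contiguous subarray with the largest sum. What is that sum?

Using Kadane's algorithm on [4, -9, -9, 7, 9, -2]:

Scanning through the array:
Position 1 (value -9): max_ending_here = -5, max_so_far = 4
Position 2 (value -9): max_ending_here = -9, max_so_far = 4
Position 3 (value 7): max_ending_here = 7, max_so_far = 7
Position 4 (value 9): max_ending_here = 16, max_so_far = 16
Position 5 (value -2): max_ending_here = 14, max_so_far = 16

Maximum subarray: [7, 9]
Maximum sum: 16

The maximum subarray is [7, 9] with sum 16. This subarray runs from index 3 to index 4.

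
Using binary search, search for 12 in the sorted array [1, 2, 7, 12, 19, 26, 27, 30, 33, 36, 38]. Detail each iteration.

Binary search for 12 in [1, 2, 7, 12, 19, 26, 27, 30, 33, 36, 38]:

lo=0, hi=10, mid=5, arr[mid]=26 -> 26 > 12, search left half
lo=0, hi=4, mid=2, arr[mid]=7 -> 7 < 12, search right half
lo=3, hi=4, mid=3, arr[mid]=12 -> Found target at index 3!

Binary search finds 12 at index 3 after 3 comparisons. The search repeatedly halves the search space by comparing with the middle element.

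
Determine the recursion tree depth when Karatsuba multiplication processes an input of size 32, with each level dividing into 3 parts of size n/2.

For divide and conquer with division factor 2:

Problem sizes at each level:
Level 0: 32
Level 1: 16
Level 2: 8
Level 3: 4
Level 4: 2
Level 5: 1

The root is level 0 and the size-1 base case is level 5 (the tree spans levels 0 through 5, i.e. 6 levels counting the root), so the depth is the number of divisions: log_2(32) = 5

The recursion tree depth is log_2(32) = 5. At each level, the problem size is divided by 2, so it takes 5 divisions to reduce to a base case of size 1. The algorithm makes 3 recursive calls at each level.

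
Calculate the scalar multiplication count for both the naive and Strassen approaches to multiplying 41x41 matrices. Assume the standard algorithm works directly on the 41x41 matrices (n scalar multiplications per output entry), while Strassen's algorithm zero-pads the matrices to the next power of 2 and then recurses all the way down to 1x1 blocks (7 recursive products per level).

Matrix multiplication for 41x41 matrices:

Strassen's algorithm requires power-of-2 dimensions. Pad 41x41 to 64x64 (next power of 2).

Standard algorithm: 41^3 = 68921 multiplications
Strassen's algorithm: 7^(log2(64)) = 7^6 = 117649 multiplications
Difference: 68921 - 117649 = -48728 (Strassen uses MORE here due to padding overhead — for small or just-over-power-of-2 n, padding can outweigh the per-level savings)

Standard: 68921 multiplications (41^3). Strassen: 117649 multiplications (7^6, after padding to 64x64). Strassen reduces 8 recursive multiplications to 7 at each level.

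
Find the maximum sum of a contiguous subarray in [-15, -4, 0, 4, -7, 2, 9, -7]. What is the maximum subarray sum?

Using Kadane's algorithm on [-15, -4, 0, 4, -7, 2, 9, -7]:

Scanning through the array:
Position 1 (value -4): max_ending_here = -4, max_so_far = -4
Position 2 (value 0): max_ending_here = 0, max_so_far = 0
Position 3 (value 4): max_ending_here = 4, max_so_far = 4
Position 4 (value -7): max_ending_here = -3, max_so_far = 4
Position 5 (value 2): max_ending_here = 2, max_so_far = 4
Position 6 (value 9): max_ending_here = 11, max_so_far = 11
Position 7 (value -7): max_ending_here = 4, max_so_far = 11

Maximum subarray: [2, 9]
Maximum sum: 11

The maximum subarray is [2, 9] with sum 11. This subarray runs from index 5 to index 6.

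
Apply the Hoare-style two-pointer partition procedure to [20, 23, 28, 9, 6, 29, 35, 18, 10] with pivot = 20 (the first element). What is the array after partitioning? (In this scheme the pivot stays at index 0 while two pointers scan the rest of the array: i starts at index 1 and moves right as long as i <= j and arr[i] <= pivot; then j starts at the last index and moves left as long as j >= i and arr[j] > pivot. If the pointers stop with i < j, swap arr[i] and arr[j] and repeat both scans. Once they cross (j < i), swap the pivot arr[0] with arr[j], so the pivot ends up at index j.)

Hoare-style two-pointer partition with pivot = 20:

Initial array: [20, 23, 28, 9, 6, 29, 35, 18, 10]

Pointers start at i = 1, j = 8.
i stops at index 1 (arr[1]=23 > 20), j stops at index 8 (arr[8]=10 <= 20): swap arr[1] and arr[8], array becomes [20, 10, 28, 9, 6, 29, 35, 18, 23]
i stops at index 2 (arr[2]=28 > 20), j stops at index 7 (arr[7]=18 <= 20): swap arr[2] and arr[7], array becomes [20, 10, 18, 9, 6, 29, 35, 28, 23]
i ends at 5, j ends at 4: the pointers have crossed (j < i), so scanning stops.

Swap pivot arr[0] with arr[4] to place pivot at position 4: [6, 10, 18, 9, 20, 29, 35, 28, 23]
Pivot position: 4

After partitioning with pivot 20, the array becomes [6, 10, 18, 9, 20, 29, 35, 28, 23]. The pivot is placed at index 4. All elements to the left of the pivot are <= 20, and all elements to the right are > 20.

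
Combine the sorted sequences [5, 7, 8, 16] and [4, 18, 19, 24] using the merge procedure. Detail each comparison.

Merging process:

Compare 5 vs 4: take 4 from right. Merged: [4]
Compare 5 vs 18: take 5 from left. Merged: [4, 5]
Compare 7 vs 18: take 7 from left. Merged: [4, 5, 7]
Compare 8 vs 18: take 8 from left. Merged: [4, 5, 7, 8]
Compare 16 vs 18: take 16 from left. Merged: [4, 5, 7, 8, 16]
Append remaining from right: [18, 19, 24]. Merged: [4, 5, 7, 8, 16, 18, 19, 24]

Final merged array: [4, 5, 7, 8, 16, 18, 19, 24]
Total comparisons: 5

The merged array is [4, 5, 7, 8, 16, 18, 19, 24], requiring 5 comparisons. The merge step runs in O(n) time where n is the total number of elements.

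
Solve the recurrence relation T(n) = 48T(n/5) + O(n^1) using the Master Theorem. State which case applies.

Master Theorem for T(n) = 48T(n/5) + O(n^1):

a = 48, b = 5, c = 1
log_b(a) = log_5(48) = 2.4053

Case 1: c = 1 < log_5(48) = 2.4053
T(n) = O(n^(log_5 48))

For T(n) = 48T(n/5) + O(n^1): log_5(48) = 2.4053. This is Case 1 of the Master Theorem (c < log_b(a), work dominated by leaves), giving O(n^(log_5 48)).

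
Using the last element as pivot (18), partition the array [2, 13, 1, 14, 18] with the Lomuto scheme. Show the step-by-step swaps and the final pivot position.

Lomuto partition with pivot = 18:

Initial array: [2, 13, 1, 14, 18]

arr[0]=2 <= 18: swap with position 0, array becomes [2, 13, 1, 14, 18]
arr[1]=13 <= 18: swap with position 1, array becomes [2, 13, 1, 14, 18]
arr[2]=1 <= 18: swap with position 2, array becomes [2, 13, 1, 14, 18]
arr[3]=14 <= 18: swap with position 3, array becomes [2, 13, 1, 14, 18]

Place pivot at position 4: [2, 13, 1, 14, 18]
Pivot position: 4

After partitioning with pivot 18, the array becomes [2, 13, 1, 14, 18]. The pivot is placed at index 4. All elements to the left of the pivot are <= 18, and all elements to the right are > 18.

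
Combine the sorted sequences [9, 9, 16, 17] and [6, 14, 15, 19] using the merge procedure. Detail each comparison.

Merging process:

Compare 9 vs 6: take 6 from right. Merged: [6]
Compare 9 vs 14: take 9 from left. Merged: [6, 9]
Compare 9 vs 14: take 9 from left. Merged: [6, 9, 9]
Compare 16 vs 14: take 14 from right. Merged: [6, 9, 9, 14]
Compare 16 vs 15: take 15 from right. Merged: [6, 9, 9, 14, 15]
Compare 16 vs 19: take 16 from left. Merged: [6, 9, 9, 14, 15, 16]
Compare 17 vs 19: take 17 from left. Merged: [6, 9, 9, 14, 15, 16, 17]
Append remaining from right: [19]. Merged: [6, 9, 9, 14, 15, 16, 17, 19]

Final merged array: [6, 9, 9, 14, 15, 16, 17, 19]
Total comparisons: 7

The merged array is [6, 9, 9, 14, 15, 16, 17, 19], requiring 7 comparisons. The merge step runs in O(n) time where n is the total number of elements.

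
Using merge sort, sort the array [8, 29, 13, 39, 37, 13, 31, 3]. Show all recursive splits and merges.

Merge sort trace:

Split: [8, 29, 13, 39, 37, 13, 31, 3] -> [8, 29, 13, 39] and [37, 13, 31, 3]
  Split: [8, 29, 13, 39] -> [8, 29] and [13, 39]
    Split: [8, 29] -> [8] and [29]
    Merge: [8] + [29] -> [8, 29]
    Split: [13, 39] -> [13] and [39]
    Merge: [13] + [39] -> [13, 39]
  Merge: [8, 29] + [13, 39] -> [8, 13, 29, 39]
  Split: [37, 13, 31, 3] -> [37, 13] and [31, 3]
    Split: [37, 13] -> [37] and [13]
    Merge: [37] + [13] -> [13, 37]
    Split: [31, 3] -> [31] and [3]
    Merge: [31] + [3] -> [3, 31]
  Merge: [13, 37] + [3, 31] -> [3, 13, 31, 37]
Merge: [8, 13, 29, 39] + [3, 13, 31, 37] -> [3, 8, 13, 13, 29, 31, 37, 39]

Final sorted array: [3, 8, 13, 13, 29, 31, 37, 39]

The merge sort proceeds by recursively splitting the array and merging sorted halves.
After all merges, the sorted array is [3, 8, 13, 13, 29, 31, 37, 39].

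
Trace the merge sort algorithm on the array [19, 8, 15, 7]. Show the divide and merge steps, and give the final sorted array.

Merge sort trace:

Split: [19, 8, 15, 7] -> [19, 8] and [15, 7]
  Split: [19, 8] -> [19] and [8]
  Merge: [19] + [8] -> [8, 19]
  Split: [15, 7] -> [15] and [7]
  Merge: [15] + [7] -> [7, 15]
Merge: [8, 19] + [7, 15] -> [7, 8, 15, 19]

Final sorted array: [7, 8, 15, 19]

The merge sort proceeds by recursively splitting the array and merging sorted halves.
After all merges, the sorted array is [7, 8, 15, 19].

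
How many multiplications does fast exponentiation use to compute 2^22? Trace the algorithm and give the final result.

Computing 2^22 by squaring (build up from 2^1; each line after the first costs one multiplication):

2^1 = 2
2^2 = (2^1)^2 = 2^2 = 4
2^4 = (2^2)^2 = 4^2 = 16
2^5 = 2 * 2^4 = 2 * 16 = 32
2^10 = (2^5)^2 = 32^2 = 1024
2^11 = 2 * 2^10 = 2 * 1024 = 2048
2^22 = (2^11)^2 = 2048^2 = 4194304

Result: 4194304
Multiplications needed: 6 (6 lines after 2^1)

2^22 = 4194304. Using exponentiation by squaring, this requires 6 multiplications. The key idea: if the exponent is even, square the half-power; if odd, multiply by the base once.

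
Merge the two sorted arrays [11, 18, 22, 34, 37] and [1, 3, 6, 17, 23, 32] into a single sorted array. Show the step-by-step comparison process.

Merging process:

Compare 11 vs 1: take 1 from right. Merged: [1]
Compare 11 vs 3: take 3 from right. Merged: [1, 3]
Compare 11 vs 6: take 6 from right. Merged: [1, 3, 6]
Compare 11 vs 17: take 11 from left. Merged: [1, 3, 6, 11]
Compare 18 vs 17: take 17 from right. Merged: [1, 3, 6, 11, 17]
Compare 18 vs 23: take 18 from left. Merged: [1, 3, 6, 11, 17, 18]
Compare 22 vs 23: take 22 from left. Merged: [1, 3, 6, 11, 17, 18, 22]
Compare 34 vs 23: take 23 from right. Merged: [1, 3, 6, 11, 17, 18, 22, 23]
Compare 34 vs 32: take 32 from right. Merged: [1, 3, 6, 11, 17, 18, 22, 23, 32]
Append remaining from left: [34, 37]. Merged: [1, 3, 6, 11, 17, 18, 22, 23, 32, 34, 37]

Final merged array: [1, 3, 6, 11, 17, 18, 22, 23, 32, 34, 37]
Total comparisons: 9

The merged array is [1, 3, 6, 11, 17, 18, 22, 23, 32, 34, 37], requiring 9 comparisons. The merge step runs in O(n) time where n is the total number of elements.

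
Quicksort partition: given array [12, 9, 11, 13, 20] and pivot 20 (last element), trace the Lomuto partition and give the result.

Lomuto partition with pivot = 20:

Initial array: [12, 9, 11, 13, 20]

arr[0]=12 <= 20: swap with position 0, array becomes [12, 9, 11, 13, 20]
arr[1]=9 <= 20: swap with position 1, array becomes [12, 9, 11, 13, 20]
arr[2]=11 <= 20: swap with position 2, array becomes [12, 9, 11, 13, 20]
arr[3]=13 <= 20: swap with position 3, array becomes [12, 9, 11, 13, 20]

Place pivot at position 4: [12, 9, 11, 13, 20]
Pivot position: 4

After partitioning with pivot 20, the array becomes [12, 9, 11, 13, 20]. The pivot is placed at index 4. All elements to the left of the pivot are <= 20, and all elements to the right are > 20.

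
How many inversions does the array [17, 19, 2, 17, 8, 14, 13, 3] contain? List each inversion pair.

Finding inversions in [17, 19, 2, 17, 8, 14, 13, 3]:

(0, 2): arr[0]=17 > arr[2]=2
(0, 4): arr[0]=17 > arr[4]=8
(0, 5): arr[0]=17 > arr[5]=14
(0, 6): arr[0]=17 > arr[6]=13
(0, 7): arr[0]=17 > arr[7]=3
(1, 2): arr[1]=19 > arr[2]=2
(1, 3): arr[1]=19 > arr[3]=17
(1, 4): arr[1]=19 > arr[4]=8
(1, 5): arr[1]=19 > arr[5]=14
(1, 6): arr[1]=19 > arr[6]=13
(1, 7): arr[1]=19 > arr[7]=3
(3, 4): arr[3]=17 > arr[4]=8
(3, 5): arr[3]=17 > arr[5]=14
(3, 6): arr[3]=17 > arr[6]=13
(3, 7): arr[3]=17 > arr[7]=3
(4, 7): arr[4]=8 > arr[7]=3
(5, 6): arr[5]=14 > arr[6]=13
(5, 7): arr[5]=14 > arr[7]=3
(6, 7): arr[6]=13 > arr[7]=3

Total inversions: 19

The array has 19 inversion(s): (0,2), (0,4), (0,5), (0,6), (0,7), (1,2), (1,3), (1,4), (1,5), (1,6), (1,7), (3,4), (3,5), (3,6), (3,7), (4,7), (5,6), (5,7), (6,7). Each pair (i,j) satisfies i < j and arr[i] > arr[j].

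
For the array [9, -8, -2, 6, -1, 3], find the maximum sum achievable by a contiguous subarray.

Using Kadane's algorithm on [9, -8, -2, 6, -1, 3]:

Scanning through the array:
Position 1 (value -8): max_ending_here = 1, max_so_far = 9
Position 2 (value -2): max_ending_here = -1, max_so_far = 9
Position 3 (value 6): max_ending_here = 6, max_so_far = 9
Position 4 (value -1): max_ending_here = 5, max_so_far = 9
Position 5 (value 3): max_ending_here = 8, max_so_far = 9

Maximum subarray: [9]
Maximum sum: 9

The maximum subarray is [9] with sum 9. This subarray runs from index 0 to index 0.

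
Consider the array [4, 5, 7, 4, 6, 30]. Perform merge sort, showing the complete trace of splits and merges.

Merge sort trace:

Split: [4, 5, 7, 4, 6, 30] -> [4, 5, 7] and [4, 6, 30]
  Split: [4, 5, 7] -> [4] and [5, 7]
    Split: [5, 7] -> [5] and [7]
    Merge: [5] + [7] -> [5, 7]
  Merge: [4] + [5, 7] -> [4, 5, 7]
  Split: [4, 6, 30] -> [4] and [6, 30]
    Split: [6, 30] -> [6] and [30]
    Merge: [6] + [30] -> [6, 30]
  Merge: [4] + [6, 30] -> [4, 6, 30]
Merge: [4, 5, 7] + [4, 6, 30] -> [4, 4, 5, 6, 7, 30]

Final sorted array: [4, 4, 5, 6, 7, 30]

The merge sort proceeds by recursively splitting the array and merging sorted halves.
After all merges, the sorted array is [4, 4, 5, 6, 7, 30].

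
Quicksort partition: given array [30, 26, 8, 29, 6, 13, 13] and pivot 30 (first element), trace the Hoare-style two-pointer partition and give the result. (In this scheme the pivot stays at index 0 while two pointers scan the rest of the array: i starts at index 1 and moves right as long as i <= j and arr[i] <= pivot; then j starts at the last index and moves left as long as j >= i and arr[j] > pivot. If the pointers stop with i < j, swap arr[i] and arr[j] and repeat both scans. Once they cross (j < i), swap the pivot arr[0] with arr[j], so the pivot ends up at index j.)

Hoare-style two-pointer partition with pivot = 30:

Initial array: [30, 26, 8, 29, 6, 13, 13]

Pointers start at i = 1, j = 6.
i ends at 7, j ends at 6: the pointers have crossed (j < i), so scanning stops.

Swap pivot arr[0] with arr[6] to place pivot at position 6: [13, 26, 8, 29, 6, 13, 30]
Pivot position: 6

After partitioning with pivot 30, the array becomes [13, 26, 8, 29, 6, 13, 30]. The pivot is placed at index 6. All elements to the left of the pivot are <= 30, and all elements to the right are > 30.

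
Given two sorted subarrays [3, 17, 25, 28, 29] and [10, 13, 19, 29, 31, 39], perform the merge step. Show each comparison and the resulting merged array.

Merging process:

Compare 3 vs 10: take 3 from left. Merged: [3]
Compare 17 vs 10: take 10 from right. Merged: [3, 10]
Compare 17 vs 13: take 13 from right. Merged: [3, 10, 13]
Compare 17 vs 19: take 17 from left. Merged: [3, 10, 13, 17]
Compare 25 vs 19: take 19 from right. Merged: [3, 10, 13, 17, 19]
Compare 25 vs 29: take 25 from left. Merged: [3, 10, 13, 17, 19, 25]
Compare 28 vs 29: take 28 from left. Merged: [3, 10, 13, 17, 19, 25, 28]
Compare 29 vs 29: take 29 from left. Merged: [3, 10, 13, 17, 19, 25, 28, 29]
Append remaining from right: [29, 31, 39]. Merged: [3, 10, 13, 17, 19, 25, 28, 29, 29, 31, 39]

Final merged array: [3, 10, 13, 17, 19, 25, 28, 29, 29, 31, 39]
Total comparisons: 8

The merged array is [3, 10, 13, 17, 19, 25, 28, 29, 29, 31, 39], requiring 8 comparisons. The merge step runs in O(n) time where n is the total number of elements.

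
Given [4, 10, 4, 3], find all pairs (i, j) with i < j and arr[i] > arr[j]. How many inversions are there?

Finding inversions in [4, 10, 4, 3]:

(0, 3): arr[0]=4 > arr[3]=3
(1, 2): arr[1]=10 > arr[2]=4
(1, 3): arr[1]=10 > arr[3]=3
(2, 3): arr[2]=4 > arr[3]=3

Total inversions: 4

The array has 4 inversion(s): (0,3), (1,2), (1,3), (2,3). Each pair (i,j) satisfies i < j and arr[i] > arr[j].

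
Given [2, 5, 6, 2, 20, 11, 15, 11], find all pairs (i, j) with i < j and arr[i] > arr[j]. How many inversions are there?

Finding inversions in [2, 5, 6, 2, 20, 11, 15, 11]:

(1, 3): arr[1]=5 > arr[3]=2
(2, 3): arr[2]=6 > arr[3]=2
(4, 5): arr[4]=20 > arr[5]=11
(4, 6): arr[4]=20 > arr[6]=15
(4, 7): arr[4]=20 > arr[7]=11
(6, 7): arr[6]=15 > arr[7]=11

Total inversions: 6

The array has 6 inversion(s): (1,3), (2,3), (4,5), (4,6), (4,7), (6,7). Each pair (i,j) satisfies i < j and arr[i] > arr[j].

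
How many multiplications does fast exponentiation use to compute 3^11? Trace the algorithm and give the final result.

Computing 3^11 by squaring (build up from 3^1; each line after the first costs one multiplication):

3^1 = 3
3^2 = (3^1)^2 = 3^2 = 9
3^4 = (3^2)^2 = 9^2 = 81
3^5 = 3 * 3^4 = 3 * 81 = 243
3^10 = (3^5)^2 = 243^2 = 59049
3^11 = 3 * 3^10 = 3 * 59049 = 177147

Result: 177147
Multiplications needed: 5 (5 lines after 3^1)

3^11 = 177147. Using exponentiation by squaring, this requires 5 multiplications. The key idea: if the exponent is even, square the half-power; if odd, multiply by the base once.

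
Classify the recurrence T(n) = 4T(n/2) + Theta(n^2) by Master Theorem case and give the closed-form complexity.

Master Theorem for T(n) = 4T(n/2) + O(n^2):

a = 4, b = 2, c = 2
log_b(a) = log_2(4) = 2.0000

Case 2: c = 2 = log_2(4) = 2.0000
T(n) = O(n^2 log n) = O(n^2 log n)

For T(n) = 4T(n/2) + O(n^2): log_2(4) = 2.0000. This is Case 2 of the Master Theorem (c = log_b(a), equal work at all levels), giving O(n^2 log n).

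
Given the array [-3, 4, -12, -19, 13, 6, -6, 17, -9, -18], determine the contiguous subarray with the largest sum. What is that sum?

Using Kadane's algorithm on [-3, 4, -12, -19, 13, 6, -6, 17, -9, -18]:

Scanning through the array:
Position 1 (value 4): max_ending_here = 4, max_so_far = 4
Position 2 (value -12): max_ending_here = -8, max_so_far = 4
Position 3 (value -19): max_ending_here = -19, max_so_far = 4
Position 4 (value 13): max_ending_here = 13, max_so_far = 13
Position 5 (value 6): max_ending_here = 19, max_so_far = 19
Position 6 (value -6): max_ending_here = 13, max_so_far = 19
Position 7 (value 17): max_ending_here = 30, max_so_far = 30
Position 8 (value -9): max_ending_here = 21, max_so_far = 30
Position 9 (value -18): max_ending_here = 3, max_so_far = 30

Maximum subarray: [13, 6, -6, 17]
Maximum sum: 30

The maximum subarray is [13, 6, -6, 17] with sum 30. This subarray runs from index 4 to index 7.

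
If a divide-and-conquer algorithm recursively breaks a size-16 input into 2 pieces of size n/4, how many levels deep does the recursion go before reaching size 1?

For divide and conquer with division factor 4:

Problem sizes at each level:
Level 0: 16
Level 1: 4
Level 2: 1

The root is level 0 and the size-1 base case is level 2 (the tree spans levels 0 through 2, i.e. 3 levels counting the root), so the depth is the number of divisions: log_4(16) = 2

The recursion tree depth is log_4(16) = 2. At each level, the problem size is divided by 4, so it takes 2 divisions to reduce to a base case of size 1. The algorithm makes 2 recursive calls at each level.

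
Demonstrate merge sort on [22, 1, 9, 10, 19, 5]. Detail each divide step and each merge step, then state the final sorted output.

Merge sort trace:

Split: [22, 1, 9, 10, 19, 5] -> [22, 1, 9] and [10, 19, 5]
  Split: [22, 1, 9] -> [22] and [1, 9]
    Split: [1, 9] -> [1] and [9]
    Merge: [1] + [9] -> [1, 9]
  Merge: [22] + [1, 9] -> [1, 9, 22]
  Split: [10, 19, 5] -> [10] and [19, 5]
    Split: [19, 5] -> [19] and [5]
    Merge: [19] + [5] -> [5, 19]
  Merge: [10] + [5, 19] -> [5, 10, 19]
Merge: [1, 9, 22] + [5, 10, 19] -> [1, 5, 9, 10, 19, 22]

Final sorted array: [1, 5, 9, 10, 19, 22]

The merge sort proceeds by recursively splitting the array and merging sorted halves.
After all merges, the sorted array is [1, 5, 9, 10, 19, 22].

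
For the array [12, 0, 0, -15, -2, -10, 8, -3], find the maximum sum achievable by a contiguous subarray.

Using Kadane's algorithm on [12, 0, 0, -15, -2, -10, 8, -3]:

Scanning through the array:
Position 1 (value 0): max_ending_here = 12, max_so_far = 12
Position 2 (value 0): max_ending_here = 12, max_so_far = 12
Position 3 (value -15): max_ending_here = -3, max_so_far = 12
Position 4 (value -2): max_ending_here = -2, max_so_far = 12
Position 5 (value -10): max_ending_here = -10, max_so_far = 12
Position 6 (value 8): max_ending_here = 8, max_so_far = 12
Position 7 (value -3): max_ending_here = 5, max_so_far = 12

Maximum subarray: [12]
Maximum sum: 12

The maximum subarray is [12] with sum 12. This subarray runs from index 0 to index 0.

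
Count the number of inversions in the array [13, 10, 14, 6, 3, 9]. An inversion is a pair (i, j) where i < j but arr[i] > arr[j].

Finding inversions in [13, 10, 14, 6, 3, 9]:

(0, 1): arr[0]=13 > arr[1]=10
(0, 3): arr[0]=13 > arr[3]=6
(0, 4): arr[0]=13 > arr[4]=3
(0, 5): arr[0]=13 > arr[5]=9
(1, 3): arr[1]=10 > arr[3]=6
(1, 4): arr[1]=10 > arr[4]=3
(1, 5): arr[1]=10 > arr[5]=9
(2, 3): arr[2]=14 > arr[3]=6
(2, 4): arr[2]=14 > arr[4]=3
(2, 5): arr[2]=14 > arr[5]=9
(3, 4): arr[3]=6 > arr[4]=3

Total inversions: 11

The array has 11 inversion(s): (0,1), (0,3), (0,4), (0,5), (1,3), (1,4), (1,5), (2,3), (2,4), (2,5), (3,4). Each pair (i,j) satisfies i < j and arr[i] > arr[j].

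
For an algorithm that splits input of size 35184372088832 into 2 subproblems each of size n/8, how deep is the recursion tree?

For divide and conquer with division factor 8:

Problem sizes at each level:
Level 0: 35184372088832
Level 1: 4398046511104
Level 2: 549755813888
Level 3: 68719476736
Level 4: 8589934592
Level 5: 1073741824
Level 6: 134217728
Level 7: 16777216
Level 8: 2097152
Level 9: 262144
Level 10: 32768
Level 11: 4096
Level 12: 512
Level 13: 64
Level 14: 8
Level 15: 1

The root is level 0 and the size-1 base case is level 15 (the tree spans levels 0 through 15, i.e. 16 levels counting the root), so the depth is the number of divisions: log_8(35184372088832) = 15

The recursion tree depth is log_8(35184372088832) = 15. At each level, the problem size is divided by 8, so it takes 15 divisions to reduce to a base case of size 1. The algorithm makes 2 recursive calls at each level.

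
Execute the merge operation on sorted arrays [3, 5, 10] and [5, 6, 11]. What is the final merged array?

Merging process:

Compare 3 vs 5: take 3 from left. Merged: [3]
Compare 5 vs 5: take 5 from left. Merged: [3, 5]
Compare 10 vs 5: take 5 from right. Merged: [3, 5, 5]
Compare 10 vs 6: take 6 from right. Merged: [3, 5, 5, 6]
Compare 10 vs 11: take 10 from left. Merged: [3, 5, 5, 6, 10]
Append remaining from right: [11]. Merged: [3, 5, 5, 6, 10, 11]

Final merged array: [3, 5, 5, 6, 10, 11]
Total comparisons: 5

The merged array is [3, 5, 5, 6, 10, 11], requiring 5 comparisons. The merge step runs in O(n) time where n is the total number of elements.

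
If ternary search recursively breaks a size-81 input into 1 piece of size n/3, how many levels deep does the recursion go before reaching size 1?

For divide and conquer with division factor 3:

Problem sizes at each level:
Level 0: 81
Level 1: 27
Level 2: 9
Level 3: 3
Level 4: 1

The root is level 0 and the size-1 base case is level 4 (the tree spans levels 0 through 4, i.e. 5 levels counting the root), so the depth is the number of divisions: log_3(81) = 4

The recursion tree depth is log_3(81) = 4. At each level, the problem size is divided by 3, so it takes 4 divisions to reduce to a base case of size 1. The algorithm makes 1 recursive call at each level.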